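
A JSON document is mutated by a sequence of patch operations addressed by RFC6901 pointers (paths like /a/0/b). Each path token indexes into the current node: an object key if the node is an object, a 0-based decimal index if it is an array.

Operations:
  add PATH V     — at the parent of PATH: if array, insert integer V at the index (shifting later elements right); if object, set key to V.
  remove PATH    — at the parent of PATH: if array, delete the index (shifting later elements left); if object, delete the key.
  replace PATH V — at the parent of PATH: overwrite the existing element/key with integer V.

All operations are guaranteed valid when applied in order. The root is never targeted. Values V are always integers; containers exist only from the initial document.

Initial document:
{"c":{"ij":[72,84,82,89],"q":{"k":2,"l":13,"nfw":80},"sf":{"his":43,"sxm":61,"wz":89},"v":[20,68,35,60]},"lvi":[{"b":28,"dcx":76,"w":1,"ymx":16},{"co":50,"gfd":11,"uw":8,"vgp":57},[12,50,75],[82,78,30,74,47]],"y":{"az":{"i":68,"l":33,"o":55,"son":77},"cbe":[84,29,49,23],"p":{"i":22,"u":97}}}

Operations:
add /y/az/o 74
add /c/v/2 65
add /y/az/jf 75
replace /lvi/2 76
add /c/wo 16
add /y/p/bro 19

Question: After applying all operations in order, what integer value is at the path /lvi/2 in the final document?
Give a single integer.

Answer: 76

Derivation:
After op 1 (add /y/az/o 74): {"c":{"ij":[72,84,82,89],"q":{"k":2,"l":13,"nfw":80},"sf":{"his":43,"sxm":61,"wz":89},"v":[20,68,35,60]},"lvi":[{"b":28,"dcx":76,"w":1,"ymx":16},{"co":50,"gfd":11,"uw":8,"vgp":57},[12,50,75],[82,78,30,74,47]],"y":{"az":{"i":68,"l":33,"o":74,"son":77},"cbe":[84,29,49,23],"p":{"i":22,"u":97}}}
After op 2 (add /c/v/2 65): {"c":{"ij":[72,84,82,89],"q":{"k":2,"l":13,"nfw":80},"sf":{"his":43,"sxm":61,"wz":89},"v":[20,68,65,35,60]},"lvi":[{"b":28,"dcx":76,"w":1,"ymx":16},{"co":50,"gfd":11,"uw":8,"vgp":57},[12,50,75],[82,78,30,74,47]],"y":{"az":{"i":68,"l":33,"o":74,"son":77},"cbe":[84,29,49,23],"p":{"i":22,"u":97}}}
After op 3 (add /y/az/jf 75): {"c":{"ij":[72,84,82,89],"q":{"k":2,"l":13,"nfw":80},"sf":{"his":43,"sxm":61,"wz":89},"v":[20,68,65,35,60]},"lvi":[{"b":28,"dcx":76,"w":1,"ymx":16},{"co":50,"gfd":11,"uw":8,"vgp":57},[12,50,75],[82,78,30,74,47]],"y":{"az":{"i":68,"jf":75,"l":33,"o":74,"son":77},"cbe":[84,29,49,23],"p":{"i":22,"u":97}}}
After op 4 (replace /lvi/2 76): {"c":{"ij":[72,84,82,89],"q":{"k":2,"l":13,"nfw":80},"sf":{"his":43,"sxm":61,"wz":89},"v":[20,68,65,35,60]},"lvi":[{"b":28,"dcx":76,"w":1,"ymx":16},{"co":50,"gfd":11,"uw":8,"vgp":57},76,[82,78,30,74,47]],"y":{"az":{"i":68,"jf":75,"l":33,"o":74,"son":77},"cbe":[84,29,49,23],"p":{"i":22,"u":97}}}
After op 5 (add /c/wo 16): {"c":{"ij":[72,84,82,89],"q":{"k":2,"l":13,"nfw":80},"sf":{"his":43,"sxm":61,"wz":89},"v":[20,68,65,35,60],"wo":16},"lvi":[{"b":28,"dcx":76,"w":1,"ymx":16},{"co":50,"gfd":11,"uw":8,"vgp":57},76,[82,78,30,74,47]],"y":{"az":{"i":68,"jf":75,"l":33,"o":74,"son":77},"cbe":[84,29,49,23],"p":{"i":22,"u":97}}}
After op 6 (add /y/p/bro 19): {"c":{"ij":[72,84,82,89],"q":{"k":2,"l":13,"nfw":80},"sf":{"his":43,"sxm":61,"wz":89},"v":[20,68,65,35,60],"wo":16},"lvi":[{"b":28,"dcx":76,"w":1,"ymx":16},{"co":50,"gfd":11,"uw":8,"vgp":57},76,[82,78,30,74,47]],"y":{"az":{"i":68,"jf":75,"l":33,"o":74,"son":77},"cbe":[84,29,49,23],"p":{"bro":19,"i":22,"u":97}}}
Value at /lvi/2: 76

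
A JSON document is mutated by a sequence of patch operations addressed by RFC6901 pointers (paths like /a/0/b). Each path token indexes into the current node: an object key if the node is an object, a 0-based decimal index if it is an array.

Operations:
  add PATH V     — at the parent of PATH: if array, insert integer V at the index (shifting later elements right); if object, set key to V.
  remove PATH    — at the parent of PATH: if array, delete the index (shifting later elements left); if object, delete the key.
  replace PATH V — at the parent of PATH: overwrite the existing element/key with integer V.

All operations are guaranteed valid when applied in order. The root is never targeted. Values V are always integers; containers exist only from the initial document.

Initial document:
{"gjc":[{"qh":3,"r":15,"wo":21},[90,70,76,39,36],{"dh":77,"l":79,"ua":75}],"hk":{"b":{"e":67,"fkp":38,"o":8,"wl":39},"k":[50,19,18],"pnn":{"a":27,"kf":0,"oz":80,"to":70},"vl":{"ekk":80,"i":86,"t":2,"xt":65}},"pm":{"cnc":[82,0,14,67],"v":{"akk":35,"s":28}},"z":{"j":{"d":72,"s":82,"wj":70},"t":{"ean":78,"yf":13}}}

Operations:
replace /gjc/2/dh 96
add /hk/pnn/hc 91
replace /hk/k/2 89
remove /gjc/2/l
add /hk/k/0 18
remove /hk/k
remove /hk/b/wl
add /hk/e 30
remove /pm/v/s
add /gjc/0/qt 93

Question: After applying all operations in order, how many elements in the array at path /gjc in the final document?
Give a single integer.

After op 1 (replace /gjc/2/dh 96): {"gjc":[{"qh":3,"r":15,"wo":21},[90,70,76,39,36],{"dh":96,"l":79,"ua":75}],"hk":{"b":{"e":67,"fkp":38,"o":8,"wl":39},"k":[50,19,18],"pnn":{"a":27,"kf":0,"oz":80,"to":70},"vl":{"ekk":80,"i":86,"t":2,"xt":65}},"pm":{"cnc":[82,0,14,67],"v":{"akk":35,"s":28}},"z":{"j":{"d":72,"s":82,"wj":70},"t":{"ean":78,"yf":13}}}
After op 2 (add /hk/pnn/hc 91): {"gjc":[{"qh":3,"r":15,"wo":21},[90,70,76,39,36],{"dh":96,"l":79,"ua":75}],"hk":{"b":{"e":67,"fkp":38,"o":8,"wl":39},"k":[50,19,18],"pnn":{"a":27,"hc":91,"kf":0,"oz":80,"to":70},"vl":{"ekk":80,"i":86,"t":2,"xt":65}},"pm":{"cnc":[82,0,14,67],"v":{"akk":35,"s":28}},"z":{"j":{"d":72,"s":82,"wj":70},"t":{"ean":78,"yf":13}}}
After op 3 (replace /hk/k/2 89): {"gjc":[{"qh":3,"r":15,"wo":21},[90,70,76,39,36],{"dh":96,"l":79,"ua":75}],"hk":{"b":{"e":67,"fkp":38,"o":8,"wl":39},"k":[50,19,89],"pnn":{"a":27,"hc":91,"kf":0,"oz":80,"to":70},"vl":{"ekk":80,"i":86,"t":2,"xt":65}},"pm":{"cnc":[82,0,14,67],"v":{"akk":35,"s":28}},"z":{"j":{"d":72,"s":82,"wj":70},"t":{"ean":78,"yf":13}}}
After op 4 (remove /gjc/2/l): {"gjc":[{"qh":3,"r":15,"wo":21},[90,70,76,39,36],{"dh":96,"ua":75}],"hk":{"b":{"e":67,"fkp":38,"o":8,"wl":39},"k":[50,19,89],"pnn":{"a":27,"hc":91,"kf":0,"oz":80,"to":70},"vl":{"ekk":80,"i":86,"t":2,"xt":65}},"pm":{"cnc":[82,0,14,67],"v":{"akk":35,"s":28}},"z":{"j":{"d":72,"s":82,"wj":70},"t":{"ean":78,"yf":13}}}
After op 5 (add /hk/k/0 18): {"gjc":[{"qh":3,"r":15,"wo":21},[90,70,76,39,36],{"dh":96,"ua":75}],"hk":{"b":{"e":67,"fkp":38,"o":8,"wl":39},"k":[18,50,19,89],"pnn":{"a":27,"hc":91,"kf":0,"oz":80,"to":70},"vl":{"ekk":80,"i":86,"t":2,"xt":65}},"pm":{"cnc":[82,0,14,67],"v":{"akk":35,"s":28}},"z":{"j":{"d":72,"s":82,"wj":70},"t":{"ean":78,"yf":13}}}
After op 6 (remove /hk/k): {"gjc":[{"qh":3,"r":15,"wo":21},[90,70,76,39,36],{"dh":96,"ua":75}],"hk":{"b":{"e":67,"fkp":38,"o":8,"wl":39},"pnn":{"a":27,"hc":91,"kf":0,"oz":80,"to":70},"vl":{"ekk":80,"i":86,"t":2,"xt":65}},"pm":{"cnc":[82,0,14,67],"v":{"akk":35,"s":28}},"z":{"j":{"d":72,"s":82,"wj":70},"t":{"ean":78,"yf":13}}}
After op 7 (remove /hk/b/wl): {"gjc":[{"qh":3,"r":15,"wo":21},[90,70,76,39,36],{"dh":96,"ua":75}],"hk":{"b":{"e":67,"fkp":38,"o":8},"pnn":{"a":27,"hc":91,"kf":0,"oz":80,"to":70},"vl":{"ekk":80,"i":86,"t":2,"xt":65}},"pm":{"cnc":[82,0,14,67],"v":{"akk":35,"s":28}},"z":{"j":{"d":72,"s":82,"wj":70},"t":{"ean":78,"yf":13}}}
After op 8 (add /hk/e 30): {"gjc":[{"qh":3,"r":15,"wo":21},[90,70,76,39,36],{"dh":96,"ua":75}],"hk":{"b":{"e":67,"fkp":38,"o":8},"e":30,"pnn":{"a":27,"hc":91,"kf":0,"oz":80,"to":70},"vl":{"ekk":80,"i":86,"t":2,"xt":65}},"pm":{"cnc":[82,0,14,67],"v":{"akk":35,"s":28}},"z":{"j":{"d":72,"s":82,"wj":70},"t":{"ean":78,"yf":13}}}
After op 9 (remove /pm/v/s): {"gjc":[{"qh":3,"r":15,"wo":21},[90,70,76,39,36],{"dh":96,"ua":75}],"hk":{"b":{"e":67,"fkp":38,"o":8},"e":30,"pnn":{"a":27,"hc":91,"kf":0,"oz":80,"to":70},"vl":{"ekk":80,"i":86,"t":2,"xt":65}},"pm":{"cnc":[82,0,14,67],"v":{"akk":35}},"z":{"j":{"d":72,"s":82,"wj":70},"t":{"ean":78,"yf":13}}}
After op 10 (add /gjc/0/qt 93): {"gjc":[{"qh":3,"qt":93,"r":15,"wo":21},[90,70,76,39,36],{"dh":96,"ua":75}],"hk":{"b":{"e":67,"fkp":38,"o":8},"e":30,"pnn":{"a":27,"hc":91,"kf":0,"oz":80,"to":70},"vl":{"ekk":80,"i":86,"t":2,"xt":65}},"pm":{"cnc":[82,0,14,67],"v":{"akk":35}},"z":{"j":{"d":72,"s":82,"wj":70},"t":{"ean":78,"yf":13}}}
Size at path /gjc: 3

Answer: 3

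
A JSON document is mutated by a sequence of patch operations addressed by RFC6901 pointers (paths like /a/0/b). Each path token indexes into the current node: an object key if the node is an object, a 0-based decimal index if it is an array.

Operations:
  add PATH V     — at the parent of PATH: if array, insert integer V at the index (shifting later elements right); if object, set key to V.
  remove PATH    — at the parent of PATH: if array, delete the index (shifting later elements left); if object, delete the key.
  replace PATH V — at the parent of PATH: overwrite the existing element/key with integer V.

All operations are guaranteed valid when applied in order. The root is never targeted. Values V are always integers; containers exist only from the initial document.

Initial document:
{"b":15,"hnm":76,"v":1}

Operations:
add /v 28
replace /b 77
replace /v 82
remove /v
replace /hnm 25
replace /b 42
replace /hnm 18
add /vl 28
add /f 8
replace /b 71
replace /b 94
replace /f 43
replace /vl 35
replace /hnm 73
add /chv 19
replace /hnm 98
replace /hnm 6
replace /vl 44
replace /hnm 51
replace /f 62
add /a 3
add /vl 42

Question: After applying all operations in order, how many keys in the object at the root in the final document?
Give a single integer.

Answer: 6

Derivation:
After op 1 (add /v 28): {"b":15,"hnm":76,"v":28}
After op 2 (replace /b 77): {"b":77,"hnm":76,"v":28}
After op 3 (replace /v 82): {"b":77,"hnm":76,"v":82}
After op 4 (remove /v): {"b":77,"hnm":76}
After op 5 (replace /hnm 25): {"b":77,"hnm":25}
After op 6 (replace /b 42): {"b":42,"hnm":25}
After op 7 (replace /hnm 18): {"b":42,"hnm":18}
After op 8 (add /vl 28): {"b":42,"hnm":18,"vl":28}
After op 9 (add /f 8): {"b":42,"f":8,"hnm":18,"vl":28}
After op 10 (replace /b 71): {"b":71,"f":8,"hnm":18,"vl":28}
After op 11 (replace /b 94): {"b":94,"f":8,"hnm":18,"vl":28}
After op 12 (replace /f 43): {"b":94,"f":43,"hnm":18,"vl":28}
After op 13 (replace /vl 35): {"b":94,"f":43,"hnm":18,"vl":35}
After op 14 (replace /hnm 73): {"b":94,"f":43,"hnm":73,"vl":35}
After op 15 (add /chv 19): {"b":94,"chv":19,"f":43,"hnm":73,"vl":35}
After op 16 (replace /hnm 98): {"b":94,"chv":19,"f":43,"hnm":98,"vl":35}
After op 17 (replace /hnm 6): {"b":94,"chv":19,"f":43,"hnm":6,"vl":35}
After op 18 (replace /vl 44): {"b":94,"chv":19,"f":43,"hnm":6,"vl":44}
After op 19 (replace /hnm 51): {"b":94,"chv":19,"f":43,"hnm":51,"vl":44}
After op 20 (replace /f 62): {"b":94,"chv":19,"f":62,"hnm":51,"vl":44}
After op 21 (add /a 3): {"a":3,"b":94,"chv":19,"f":62,"hnm":51,"vl":44}
After op 22 (add /vl 42): {"a":3,"b":94,"chv":19,"f":62,"hnm":51,"vl":42}
Size at the root: 6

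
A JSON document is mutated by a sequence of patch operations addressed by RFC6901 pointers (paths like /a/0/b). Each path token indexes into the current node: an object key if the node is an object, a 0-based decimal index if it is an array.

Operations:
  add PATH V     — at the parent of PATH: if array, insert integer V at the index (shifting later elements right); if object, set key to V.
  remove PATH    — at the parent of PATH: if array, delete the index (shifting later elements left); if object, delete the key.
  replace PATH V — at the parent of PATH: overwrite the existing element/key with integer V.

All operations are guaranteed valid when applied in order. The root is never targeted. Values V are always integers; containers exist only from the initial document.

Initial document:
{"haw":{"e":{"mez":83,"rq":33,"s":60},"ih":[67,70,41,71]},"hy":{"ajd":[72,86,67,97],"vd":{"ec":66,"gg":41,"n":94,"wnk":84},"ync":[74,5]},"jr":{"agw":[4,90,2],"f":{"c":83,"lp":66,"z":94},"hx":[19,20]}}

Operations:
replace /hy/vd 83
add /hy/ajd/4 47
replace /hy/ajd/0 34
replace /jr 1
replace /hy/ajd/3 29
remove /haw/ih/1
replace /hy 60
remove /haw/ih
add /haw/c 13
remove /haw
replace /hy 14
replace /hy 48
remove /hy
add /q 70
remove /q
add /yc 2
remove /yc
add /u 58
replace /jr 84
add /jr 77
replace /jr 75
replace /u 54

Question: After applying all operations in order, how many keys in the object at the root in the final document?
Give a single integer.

Answer: 2

Derivation:
After op 1 (replace /hy/vd 83): {"haw":{"e":{"mez":83,"rq":33,"s":60},"ih":[67,70,41,71]},"hy":{"ajd":[72,86,67,97],"vd":83,"ync":[74,5]},"jr":{"agw":[4,90,2],"f":{"c":83,"lp":66,"z":94},"hx":[19,20]}}
After op 2 (add /hy/ajd/4 47): {"haw":{"e":{"mez":83,"rq":33,"s":60},"ih":[67,70,41,71]},"hy":{"ajd":[72,86,67,97,47],"vd":83,"ync":[74,5]},"jr":{"agw":[4,90,2],"f":{"c":83,"lp":66,"z":94},"hx":[19,20]}}
After op 3 (replace /hy/ajd/0 34): {"haw":{"e":{"mez":83,"rq":33,"s":60},"ih":[67,70,41,71]},"hy":{"ajd":[34,86,67,97,47],"vd":83,"ync":[74,5]},"jr":{"agw":[4,90,2],"f":{"c":83,"lp":66,"z":94},"hx":[19,20]}}
After op 4 (replace /jr 1): {"haw":{"e":{"mez":83,"rq":33,"s":60},"ih":[67,70,41,71]},"hy":{"ajd":[34,86,67,97,47],"vd":83,"ync":[74,5]},"jr":1}
After op 5 (replace /hy/ajd/3 29): {"haw":{"e":{"mez":83,"rq":33,"s":60},"ih":[67,70,41,71]},"hy":{"ajd":[34,86,67,29,47],"vd":83,"ync":[74,5]},"jr":1}
After op 6 (remove /haw/ih/1): {"haw":{"e":{"mez":83,"rq":33,"s":60},"ih":[67,41,71]},"hy":{"ajd":[34,86,67,29,47],"vd":83,"ync":[74,5]},"jr":1}
After op 7 (replace /hy 60): {"haw":{"e":{"mez":83,"rq":33,"s":60},"ih":[67,41,71]},"hy":60,"jr":1}
After op 8 (remove /haw/ih): {"haw":{"e":{"mez":83,"rq":33,"s":60}},"hy":60,"jr":1}
After op 9 (add /haw/c 13): {"haw":{"c":13,"e":{"mez":83,"rq":33,"s":60}},"hy":60,"jr":1}
After op 10 (remove /haw): {"hy":60,"jr":1}
After op 11 (replace /hy 14): {"hy":14,"jr":1}
After op 12 (replace /hy 48): {"hy":48,"jr":1}
After op 13 (remove /hy): {"jr":1}
After op 14 (add /q 70): {"jr":1,"q":70}
After op 15 (remove /q): {"jr":1}
After op 16 (add /yc 2): {"jr":1,"yc":2}
After op 17 (remove /yc): {"jr":1}
After op 18 (add /u 58): {"jr":1,"u":58}
After op 19 (replace /jr 84): {"jr":84,"u":58}
After op 20 (add /jr 77): {"jr":77,"u":58}
After op 21 (replace /jr 75): {"jr":75,"u":58}
After op 22 (replace /u 54): {"jr":75,"u":54}
Size at the root: 2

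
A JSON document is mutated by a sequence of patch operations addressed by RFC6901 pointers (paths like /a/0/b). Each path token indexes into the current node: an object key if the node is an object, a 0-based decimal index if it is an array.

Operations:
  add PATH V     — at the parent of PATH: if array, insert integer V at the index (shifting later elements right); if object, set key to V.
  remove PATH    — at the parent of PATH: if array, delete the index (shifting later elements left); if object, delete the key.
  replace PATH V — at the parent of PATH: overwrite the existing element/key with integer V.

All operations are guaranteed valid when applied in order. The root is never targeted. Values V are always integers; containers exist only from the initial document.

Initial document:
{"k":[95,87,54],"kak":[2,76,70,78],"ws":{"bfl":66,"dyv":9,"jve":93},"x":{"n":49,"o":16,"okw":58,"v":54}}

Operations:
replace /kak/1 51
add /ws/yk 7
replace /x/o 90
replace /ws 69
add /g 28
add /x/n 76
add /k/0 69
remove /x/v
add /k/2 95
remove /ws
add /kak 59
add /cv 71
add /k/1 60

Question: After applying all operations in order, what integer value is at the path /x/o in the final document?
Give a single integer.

Answer: 90

Derivation:
After op 1 (replace /kak/1 51): {"k":[95,87,54],"kak":[2,51,70,78],"ws":{"bfl":66,"dyv":9,"jve":93},"x":{"n":49,"o":16,"okw":58,"v":54}}
After op 2 (add /ws/yk 7): {"k":[95,87,54],"kak":[2,51,70,78],"ws":{"bfl":66,"dyv":9,"jve":93,"yk":7},"x":{"n":49,"o":16,"okw":58,"v":54}}
After op 3 (replace /x/o 90): {"k":[95,87,54],"kak":[2,51,70,78],"ws":{"bfl":66,"dyv":9,"jve":93,"yk":7},"x":{"n":49,"o":90,"okw":58,"v":54}}
After op 4 (replace /ws 69): {"k":[95,87,54],"kak":[2,51,70,78],"ws":69,"x":{"n":49,"o":90,"okw":58,"v":54}}
After op 5 (add /g 28): {"g":28,"k":[95,87,54],"kak":[2,51,70,78],"ws":69,"x":{"n":49,"o":90,"okw":58,"v":54}}
After op 6 (add /x/n 76): {"g":28,"k":[95,87,54],"kak":[2,51,70,78],"ws":69,"x":{"n":76,"o":90,"okw":58,"v":54}}
After op 7 (add /k/0 69): {"g":28,"k":[69,95,87,54],"kak":[2,51,70,78],"ws":69,"x":{"n":76,"o":90,"okw":58,"v":54}}
After op 8 (remove /x/v): {"g":28,"k":[69,95,87,54],"kak":[2,51,70,78],"ws":69,"x":{"n":76,"o":90,"okw":58}}
After op 9 (add /k/2 95): {"g":28,"k":[69,95,95,87,54],"kak":[2,51,70,78],"ws":69,"x":{"n":76,"o":90,"okw":58}}
After op 10 (remove /ws): {"g":28,"k":[69,95,95,87,54],"kak":[2,51,70,78],"x":{"n":76,"o":90,"okw":58}}
After op 11 (add /kak 59): {"g":28,"k":[69,95,95,87,54],"kak":59,"x":{"n":76,"o":90,"okw":58}}
After op 12 (add /cv 71): {"cv":71,"g":28,"k":[69,95,95,87,54],"kak":59,"x":{"n":76,"o":90,"okw":58}}
After op 13 (add /k/1 60): {"cv":71,"g":28,"k":[69,60,95,95,87,54],"kak":59,"x":{"n":76,"o":90,"okw":58}}
Value at /x/o: 90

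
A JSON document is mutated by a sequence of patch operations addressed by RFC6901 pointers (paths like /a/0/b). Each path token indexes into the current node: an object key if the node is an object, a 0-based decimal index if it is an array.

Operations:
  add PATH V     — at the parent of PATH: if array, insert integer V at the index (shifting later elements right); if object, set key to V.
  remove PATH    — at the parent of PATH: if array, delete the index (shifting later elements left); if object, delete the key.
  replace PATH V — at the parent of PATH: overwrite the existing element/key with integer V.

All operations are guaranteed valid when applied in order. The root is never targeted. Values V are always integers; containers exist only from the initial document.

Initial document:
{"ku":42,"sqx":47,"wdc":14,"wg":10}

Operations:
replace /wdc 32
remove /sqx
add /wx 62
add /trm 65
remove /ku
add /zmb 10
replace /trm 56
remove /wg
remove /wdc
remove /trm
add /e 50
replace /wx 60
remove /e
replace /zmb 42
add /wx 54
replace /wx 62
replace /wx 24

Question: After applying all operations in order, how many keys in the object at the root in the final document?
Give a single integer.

Answer: 2

Derivation:
After op 1 (replace /wdc 32): {"ku":42,"sqx":47,"wdc":32,"wg":10}
After op 2 (remove /sqx): {"ku":42,"wdc":32,"wg":10}
After op 3 (add /wx 62): {"ku":42,"wdc":32,"wg":10,"wx":62}
After op 4 (add /trm 65): {"ku":42,"trm":65,"wdc":32,"wg":10,"wx":62}
After op 5 (remove /ku): {"trm":65,"wdc":32,"wg":10,"wx":62}
After op 6 (add /zmb 10): {"trm":65,"wdc":32,"wg":10,"wx":62,"zmb":10}
After op 7 (replace /trm 56): {"trm":56,"wdc":32,"wg":10,"wx":62,"zmb":10}
After op 8 (remove /wg): {"trm":56,"wdc":32,"wx":62,"zmb":10}
After op 9 (remove /wdc): {"trm":56,"wx":62,"zmb":10}
After op 10 (remove /trm): {"wx":62,"zmb":10}
After op 11 (add /e 50): {"e":50,"wx":62,"zmb":10}
After op 12 (replace /wx 60): {"e":50,"wx":60,"zmb":10}
After op 13 (remove /e): {"wx":60,"zmb":10}
After op 14 (replace /zmb 42): {"wx":60,"zmb":42}
After op 15 (add /wx 54): {"wx":54,"zmb":42}
After op 16 (replace /wx 62): {"wx":62,"zmb":42}
After op 17 (replace /wx 24): {"wx":24,"zmb":42}
Size at the root: 2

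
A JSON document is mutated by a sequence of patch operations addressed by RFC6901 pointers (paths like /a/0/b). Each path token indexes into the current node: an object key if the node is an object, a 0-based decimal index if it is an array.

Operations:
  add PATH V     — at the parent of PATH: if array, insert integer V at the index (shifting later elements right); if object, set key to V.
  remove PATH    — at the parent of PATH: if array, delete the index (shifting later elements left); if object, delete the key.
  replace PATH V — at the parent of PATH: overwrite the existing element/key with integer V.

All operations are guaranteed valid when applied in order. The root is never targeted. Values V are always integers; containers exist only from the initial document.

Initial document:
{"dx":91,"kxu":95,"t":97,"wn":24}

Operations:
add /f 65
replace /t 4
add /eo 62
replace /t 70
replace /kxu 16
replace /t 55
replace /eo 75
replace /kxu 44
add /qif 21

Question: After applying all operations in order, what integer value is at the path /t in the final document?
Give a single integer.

After op 1 (add /f 65): {"dx":91,"f":65,"kxu":95,"t":97,"wn":24}
After op 2 (replace /t 4): {"dx":91,"f":65,"kxu":95,"t":4,"wn":24}
After op 3 (add /eo 62): {"dx":91,"eo":62,"f":65,"kxu":95,"t":4,"wn":24}
After op 4 (replace /t 70): {"dx":91,"eo":62,"f":65,"kxu":95,"t":70,"wn":24}
After op 5 (replace /kxu 16): {"dx":91,"eo":62,"f":65,"kxu":16,"t":70,"wn":24}
After op 6 (replace /t 55): {"dx":91,"eo":62,"f":65,"kxu":16,"t":55,"wn":24}
After op 7 (replace /eo 75): {"dx":91,"eo":75,"f":65,"kxu":16,"t":55,"wn":24}
After op 8 (replace /kxu 44): {"dx":91,"eo":75,"f":65,"kxu":44,"t":55,"wn":24}
After op 9 (add /qif 21): {"dx":91,"eo":75,"f":65,"kxu":44,"qif":21,"t":55,"wn":24}
Value at /t: 55

Answer: 55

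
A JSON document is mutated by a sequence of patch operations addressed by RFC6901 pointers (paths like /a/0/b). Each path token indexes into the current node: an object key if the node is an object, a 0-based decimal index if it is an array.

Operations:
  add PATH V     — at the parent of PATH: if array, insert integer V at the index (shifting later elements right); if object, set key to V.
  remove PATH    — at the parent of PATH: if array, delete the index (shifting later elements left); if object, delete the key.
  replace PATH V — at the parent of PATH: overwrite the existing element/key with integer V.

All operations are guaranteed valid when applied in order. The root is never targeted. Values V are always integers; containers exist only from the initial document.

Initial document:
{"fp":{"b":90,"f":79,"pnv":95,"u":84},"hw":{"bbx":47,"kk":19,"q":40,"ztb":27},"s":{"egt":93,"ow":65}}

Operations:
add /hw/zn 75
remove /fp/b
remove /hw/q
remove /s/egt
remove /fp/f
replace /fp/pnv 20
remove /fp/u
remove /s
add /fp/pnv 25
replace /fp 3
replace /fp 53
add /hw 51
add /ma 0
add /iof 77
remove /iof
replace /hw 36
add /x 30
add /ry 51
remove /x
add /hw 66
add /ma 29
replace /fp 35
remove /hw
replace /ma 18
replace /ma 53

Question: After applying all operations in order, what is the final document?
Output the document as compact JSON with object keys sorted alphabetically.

Answer: {"fp":35,"ma":53,"ry":51}

Derivation:
After op 1 (add /hw/zn 75): {"fp":{"b":90,"f":79,"pnv":95,"u":84},"hw":{"bbx":47,"kk":19,"q":40,"zn":75,"ztb":27},"s":{"egt":93,"ow":65}}
After op 2 (remove /fp/b): {"fp":{"f":79,"pnv":95,"u":84},"hw":{"bbx":47,"kk":19,"q":40,"zn":75,"ztb":27},"s":{"egt":93,"ow":65}}
After op 3 (remove /hw/q): {"fp":{"f":79,"pnv":95,"u":84},"hw":{"bbx":47,"kk":19,"zn":75,"ztb":27},"s":{"egt":93,"ow":65}}
After op 4 (remove /s/egt): {"fp":{"f":79,"pnv":95,"u":84},"hw":{"bbx":47,"kk":19,"zn":75,"ztb":27},"s":{"ow":65}}
After op 5 (remove /fp/f): {"fp":{"pnv":95,"u":84},"hw":{"bbx":47,"kk":19,"zn":75,"ztb":27},"s":{"ow":65}}
After op 6 (replace /fp/pnv 20): {"fp":{"pnv":20,"u":84},"hw":{"bbx":47,"kk":19,"zn":75,"ztb":27},"s":{"ow":65}}
After op 7 (remove /fp/u): {"fp":{"pnv":20},"hw":{"bbx":47,"kk":19,"zn":75,"ztb":27},"s":{"ow":65}}
After op 8 (remove /s): {"fp":{"pnv":20},"hw":{"bbx":47,"kk":19,"zn":75,"ztb":27}}
After op 9 (add /fp/pnv 25): {"fp":{"pnv":25},"hw":{"bbx":47,"kk":19,"zn":75,"ztb":27}}
After op 10 (replace /fp 3): {"fp":3,"hw":{"bbx":47,"kk":19,"zn":75,"ztb":27}}
After op 11 (replace /fp 53): {"fp":53,"hw":{"bbx":47,"kk":19,"zn":75,"ztb":27}}
After op 12 (add /hw 51): {"fp":53,"hw":51}
After op 13 (add /ma 0): {"fp":53,"hw":51,"ma":0}
After op 14 (add /iof 77): {"fp":53,"hw":51,"iof":77,"ma":0}
After op 15 (remove /iof): {"fp":53,"hw":51,"ma":0}
After op 16 (replace /hw 36): {"fp":53,"hw":36,"ma":0}
After op 17 (add /x 30): {"fp":53,"hw":36,"ma":0,"x":30}
After op 18 (add /ry 51): {"fp":53,"hw":36,"ma":0,"ry":51,"x":30}
After op 19 (remove /x): {"fp":53,"hw":36,"ma":0,"ry":51}
After op 20 (add /hw 66): {"fp":53,"hw":66,"ma":0,"ry":51}
After op 21 (add /ma 29): {"fp":53,"hw":66,"ma":29,"ry":51}
After op 22 (replace /fp 35): {"fp":35,"hw":66,"ma":29,"ry":51}
After op 23 (remove /hw): {"fp":35,"ma":29,"ry":51}
After op 24 (replace /ma 18): {"fp":35,"ma":18,"ry":51}
After op 25 (replace /ma 53): {"fp":35,"ma":53,"ry":51}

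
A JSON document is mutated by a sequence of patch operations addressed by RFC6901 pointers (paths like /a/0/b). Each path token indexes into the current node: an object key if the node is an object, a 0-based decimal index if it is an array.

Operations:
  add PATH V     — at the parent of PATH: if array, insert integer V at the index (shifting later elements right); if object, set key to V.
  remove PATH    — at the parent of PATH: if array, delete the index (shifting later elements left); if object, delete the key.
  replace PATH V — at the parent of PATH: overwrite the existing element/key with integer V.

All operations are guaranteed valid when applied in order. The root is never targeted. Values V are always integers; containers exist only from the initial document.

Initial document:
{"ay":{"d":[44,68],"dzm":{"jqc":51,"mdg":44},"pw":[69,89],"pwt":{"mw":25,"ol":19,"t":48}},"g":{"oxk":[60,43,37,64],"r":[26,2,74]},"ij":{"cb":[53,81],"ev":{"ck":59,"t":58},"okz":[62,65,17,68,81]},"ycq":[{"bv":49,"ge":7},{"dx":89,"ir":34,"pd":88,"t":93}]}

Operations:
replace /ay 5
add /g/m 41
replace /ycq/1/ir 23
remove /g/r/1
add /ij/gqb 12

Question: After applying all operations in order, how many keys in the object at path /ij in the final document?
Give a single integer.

Answer: 4

Derivation:
After op 1 (replace /ay 5): {"ay":5,"g":{"oxk":[60,43,37,64],"r":[26,2,74]},"ij":{"cb":[53,81],"ev":{"ck":59,"t":58},"okz":[62,65,17,68,81]},"ycq":[{"bv":49,"ge":7},{"dx":89,"ir":34,"pd":88,"t":93}]}
After op 2 (add /g/m 41): {"ay":5,"g":{"m":41,"oxk":[60,43,37,64],"r":[26,2,74]},"ij":{"cb":[53,81],"ev":{"ck":59,"t":58},"okz":[62,65,17,68,81]},"ycq":[{"bv":49,"ge":7},{"dx":89,"ir":34,"pd":88,"t":93}]}
After op 3 (replace /ycq/1/ir 23): {"ay":5,"g":{"m":41,"oxk":[60,43,37,64],"r":[26,2,74]},"ij":{"cb":[53,81],"ev":{"ck":59,"t":58},"okz":[62,65,17,68,81]},"ycq":[{"bv":49,"ge":7},{"dx":89,"ir":23,"pd":88,"t":93}]}
After op 4 (remove /g/r/1): {"ay":5,"g":{"m":41,"oxk":[60,43,37,64],"r":[26,74]},"ij":{"cb":[53,81],"ev":{"ck":59,"t":58},"okz":[62,65,17,68,81]},"ycq":[{"bv":49,"ge":7},{"dx":89,"ir":23,"pd":88,"t":93}]}
After op 5 (add /ij/gqb 12): {"ay":5,"g":{"m":41,"oxk":[60,43,37,64],"r":[26,74]},"ij":{"cb":[53,81],"ev":{"ck":59,"t":58},"gqb":12,"okz":[62,65,17,68,81]},"ycq":[{"bv":49,"ge":7},{"dx":89,"ir":23,"pd":88,"t":93}]}
Size at path /ij: 4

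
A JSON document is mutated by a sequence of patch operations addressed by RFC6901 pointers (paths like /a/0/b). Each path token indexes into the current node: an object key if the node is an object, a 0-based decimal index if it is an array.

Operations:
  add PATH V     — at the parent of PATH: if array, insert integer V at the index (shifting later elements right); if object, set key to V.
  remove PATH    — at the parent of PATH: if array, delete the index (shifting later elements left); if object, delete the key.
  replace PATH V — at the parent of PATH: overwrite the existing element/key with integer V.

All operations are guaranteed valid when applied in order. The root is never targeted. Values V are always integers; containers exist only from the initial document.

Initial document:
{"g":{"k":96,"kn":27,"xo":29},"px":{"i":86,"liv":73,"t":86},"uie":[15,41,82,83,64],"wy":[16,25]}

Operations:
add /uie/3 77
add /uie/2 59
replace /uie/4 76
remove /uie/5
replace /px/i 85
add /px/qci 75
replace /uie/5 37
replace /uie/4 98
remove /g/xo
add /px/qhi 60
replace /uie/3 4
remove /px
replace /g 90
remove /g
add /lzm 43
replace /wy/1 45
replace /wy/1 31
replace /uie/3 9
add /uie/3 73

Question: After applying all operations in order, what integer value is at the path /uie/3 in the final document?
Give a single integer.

Answer: 73

Derivation:
After op 1 (add /uie/3 77): {"g":{"k":96,"kn":27,"xo":29},"px":{"i":86,"liv":73,"t":86},"uie":[15,41,82,77,83,64],"wy":[16,25]}
After op 2 (add /uie/2 59): {"g":{"k":96,"kn":27,"xo":29},"px":{"i":86,"liv":73,"t":86},"uie":[15,41,59,82,77,83,64],"wy":[16,25]}
After op 3 (replace /uie/4 76): {"g":{"k":96,"kn":27,"xo":29},"px":{"i":86,"liv":73,"t":86},"uie":[15,41,59,82,76,83,64],"wy":[16,25]}
After op 4 (remove /uie/5): {"g":{"k":96,"kn":27,"xo":29},"px":{"i":86,"liv":73,"t":86},"uie":[15,41,59,82,76,64],"wy":[16,25]}
After op 5 (replace /px/i 85): {"g":{"k":96,"kn":27,"xo":29},"px":{"i":85,"liv":73,"t":86},"uie":[15,41,59,82,76,64],"wy":[16,25]}
After op 6 (add /px/qci 75): {"g":{"k":96,"kn":27,"xo":29},"px":{"i":85,"liv":73,"qci":75,"t":86},"uie":[15,41,59,82,76,64],"wy":[16,25]}
After op 7 (replace /uie/5 37): {"g":{"k":96,"kn":27,"xo":29},"px":{"i":85,"liv":73,"qci":75,"t":86},"uie":[15,41,59,82,76,37],"wy":[16,25]}
After op 8 (replace /uie/4 98): {"g":{"k":96,"kn":27,"xo":29},"px":{"i":85,"liv":73,"qci":75,"t":86},"uie":[15,41,59,82,98,37],"wy":[16,25]}
After op 9 (remove /g/xo): {"g":{"k":96,"kn":27},"px":{"i":85,"liv":73,"qci":75,"t":86},"uie":[15,41,59,82,98,37],"wy":[16,25]}
After op 10 (add /px/qhi 60): {"g":{"k":96,"kn":27},"px":{"i":85,"liv":73,"qci":75,"qhi":60,"t":86},"uie":[15,41,59,82,98,37],"wy":[16,25]}
After op 11 (replace /uie/3 4): {"g":{"k":96,"kn":27},"px":{"i":85,"liv":73,"qci":75,"qhi":60,"t":86},"uie":[15,41,59,4,98,37],"wy":[16,25]}
After op 12 (remove /px): {"g":{"k":96,"kn":27},"uie":[15,41,59,4,98,37],"wy":[16,25]}
After op 13 (replace /g 90): {"g":90,"uie":[15,41,59,4,98,37],"wy":[16,25]}
After op 14 (remove /g): {"uie":[15,41,59,4,98,37],"wy":[16,25]}
After op 15 (add /lzm 43): {"lzm":43,"uie":[15,41,59,4,98,37],"wy":[16,25]}
After op 16 (replace /wy/1 45): {"lzm":43,"uie":[15,41,59,4,98,37],"wy":[16,45]}
After op 17 (replace /wy/1 31): {"lzm":43,"uie":[15,41,59,4,98,37],"wy":[16,31]}
After op 18 (replace /uie/3 9): {"lzm":43,"uie":[15,41,59,9,98,37],"wy":[16,31]}
After op 19 (add /uie/3 73): {"lzm":43,"uie":[15,41,59,73,9,98,37],"wy":[16,31]}
Value at /uie/3: 73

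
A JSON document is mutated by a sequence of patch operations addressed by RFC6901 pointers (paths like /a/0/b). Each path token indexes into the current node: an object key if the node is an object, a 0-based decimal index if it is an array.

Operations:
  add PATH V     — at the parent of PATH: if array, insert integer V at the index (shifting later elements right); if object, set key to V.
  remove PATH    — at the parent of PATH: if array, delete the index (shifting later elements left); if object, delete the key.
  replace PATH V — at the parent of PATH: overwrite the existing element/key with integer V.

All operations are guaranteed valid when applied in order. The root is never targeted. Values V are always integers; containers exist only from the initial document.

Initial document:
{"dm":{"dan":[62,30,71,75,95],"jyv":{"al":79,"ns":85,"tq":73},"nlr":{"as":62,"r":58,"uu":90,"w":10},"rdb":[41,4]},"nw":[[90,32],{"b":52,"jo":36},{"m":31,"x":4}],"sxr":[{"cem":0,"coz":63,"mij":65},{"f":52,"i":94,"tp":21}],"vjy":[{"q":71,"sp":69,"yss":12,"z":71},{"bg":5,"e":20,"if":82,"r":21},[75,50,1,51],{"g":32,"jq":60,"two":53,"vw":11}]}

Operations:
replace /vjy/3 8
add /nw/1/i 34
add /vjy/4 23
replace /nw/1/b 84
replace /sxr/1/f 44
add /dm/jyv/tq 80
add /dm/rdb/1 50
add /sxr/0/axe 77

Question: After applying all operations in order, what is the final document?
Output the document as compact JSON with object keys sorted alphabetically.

After op 1 (replace /vjy/3 8): {"dm":{"dan":[62,30,71,75,95],"jyv":{"al":79,"ns":85,"tq":73},"nlr":{"as":62,"r":58,"uu":90,"w":10},"rdb":[41,4]},"nw":[[90,32],{"b":52,"jo":36},{"m":31,"x":4}],"sxr":[{"cem":0,"coz":63,"mij":65},{"f":52,"i":94,"tp":21}],"vjy":[{"q":71,"sp":69,"yss":12,"z":71},{"bg":5,"e":20,"if":82,"r":21},[75,50,1,51],8]}
After op 2 (add /nw/1/i 34): {"dm":{"dan":[62,30,71,75,95],"jyv":{"al":79,"ns":85,"tq":73},"nlr":{"as":62,"r":58,"uu":90,"w":10},"rdb":[41,4]},"nw":[[90,32],{"b":52,"i":34,"jo":36},{"m":31,"x":4}],"sxr":[{"cem":0,"coz":63,"mij":65},{"f":52,"i":94,"tp":21}],"vjy":[{"q":71,"sp":69,"yss":12,"z":71},{"bg":5,"e":20,"if":82,"r":21},[75,50,1,51],8]}
After op 3 (add /vjy/4 23): {"dm":{"dan":[62,30,71,75,95],"jyv":{"al":79,"ns":85,"tq":73},"nlr":{"as":62,"r":58,"uu":90,"w":10},"rdb":[41,4]},"nw":[[90,32],{"b":52,"i":34,"jo":36},{"m":31,"x":4}],"sxr":[{"cem":0,"coz":63,"mij":65},{"f":52,"i":94,"tp":21}],"vjy":[{"q":71,"sp":69,"yss":12,"z":71},{"bg":5,"e":20,"if":82,"r":21},[75,50,1,51],8,23]}
After op 4 (replace /nw/1/b 84): {"dm":{"dan":[62,30,71,75,95],"jyv":{"al":79,"ns":85,"tq":73},"nlr":{"as":62,"r":58,"uu":90,"w":10},"rdb":[41,4]},"nw":[[90,32],{"b":84,"i":34,"jo":36},{"m":31,"x":4}],"sxr":[{"cem":0,"coz":63,"mij":65},{"f":52,"i":94,"tp":21}],"vjy":[{"q":71,"sp":69,"yss":12,"z":71},{"bg":5,"e":20,"if":82,"r":21},[75,50,1,51],8,23]}
After op 5 (replace /sxr/1/f 44): {"dm":{"dan":[62,30,71,75,95],"jyv":{"al":79,"ns":85,"tq":73},"nlr":{"as":62,"r":58,"uu":90,"w":10},"rdb":[41,4]},"nw":[[90,32],{"b":84,"i":34,"jo":36},{"m":31,"x":4}],"sxr":[{"cem":0,"coz":63,"mij":65},{"f":44,"i":94,"tp":21}],"vjy":[{"q":71,"sp":69,"yss":12,"z":71},{"bg":5,"e":20,"if":82,"r":21},[75,50,1,51],8,23]}
After op 6 (add /dm/jyv/tq 80): {"dm":{"dan":[62,30,71,75,95],"jyv":{"al":79,"ns":85,"tq":80},"nlr":{"as":62,"r":58,"uu":90,"w":10},"rdb":[41,4]},"nw":[[90,32],{"b":84,"i":34,"jo":36},{"m":31,"x":4}],"sxr":[{"cem":0,"coz":63,"mij":65},{"f":44,"i":94,"tp":21}],"vjy":[{"q":71,"sp":69,"yss":12,"z":71},{"bg":5,"e":20,"if":82,"r":21},[75,50,1,51],8,23]}
After op 7 (add /dm/rdb/1 50): {"dm":{"dan":[62,30,71,75,95],"jyv":{"al":79,"ns":85,"tq":80},"nlr":{"as":62,"r":58,"uu":90,"w":10},"rdb":[41,50,4]},"nw":[[90,32],{"b":84,"i":34,"jo":36},{"m":31,"x":4}],"sxr":[{"cem":0,"coz":63,"mij":65},{"f":44,"i":94,"tp":21}],"vjy":[{"q":71,"sp":69,"yss":12,"z":71},{"bg":5,"e":20,"if":82,"r":21},[75,50,1,51],8,23]}
After op 8 (add /sxr/0/axe 77): {"dm":{"dan":[62,30,71,75,95],"jyv":{"al":79,"ns":85,"tq":80},"nlr":{"as":62,"r":58,"uu":90,"w":10},"rdb":[41,50,4]},"nw":[[90,32],{"b":84,"i":34,"jo":36},{"m":31,"x":4}],"sxr":[{"axe":77,"cem":0,"coz":63,"mij":65},{"f":44,"i":94,"tp":21}],"vjy":[{"q":71,"sp":69,"yss":12,"z":71},{"bg":5,"e":20,"if":82,"r":21},[75,50,1,51],8,23]}

Answer: {"dm":{"dan":[62,30,71,75,95],"jyv":{"al":79,"ns":85,"tq":80},"nlr":{"as":62,"r":58,"uu":90,"w":10},"rdb":[41,50,4]},"nw":[[90,32],{"b":84,"i":34,"jo":36},{"m":31,"x":4}],"sxr":[{"axe":77,"cem":0,"coz":63,"mij":65},{"f":44,"i":94,"tp":21}],"vjy":[{"q":71,"sp":69,"yss":12,"z":71},{"bg":5,"e":20,"if":82,"r":21},[75,50,1,51],8,23]}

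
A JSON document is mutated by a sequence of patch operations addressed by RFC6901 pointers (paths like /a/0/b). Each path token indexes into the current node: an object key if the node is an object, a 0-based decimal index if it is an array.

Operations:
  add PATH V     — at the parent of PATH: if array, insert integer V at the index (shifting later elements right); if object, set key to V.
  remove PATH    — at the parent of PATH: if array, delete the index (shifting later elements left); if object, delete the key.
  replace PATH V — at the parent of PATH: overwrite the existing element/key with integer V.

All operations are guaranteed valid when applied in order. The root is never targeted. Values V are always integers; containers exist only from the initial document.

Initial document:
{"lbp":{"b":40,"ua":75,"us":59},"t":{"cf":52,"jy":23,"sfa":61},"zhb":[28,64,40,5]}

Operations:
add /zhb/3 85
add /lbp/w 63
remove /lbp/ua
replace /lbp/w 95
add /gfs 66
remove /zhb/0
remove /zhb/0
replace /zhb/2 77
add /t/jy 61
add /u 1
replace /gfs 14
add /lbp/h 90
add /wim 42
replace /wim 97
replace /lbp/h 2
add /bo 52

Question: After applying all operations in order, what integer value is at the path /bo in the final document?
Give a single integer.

After op 1 (add /zhb/3 85): {"lbp":{"b":40,"ua":75,"us":59},"t":{"cf":52,"jy":23,"sfa":61},"zhb":[28,64,40,85,5]}
After op 2 (add /lbp/w 63): {"lbp":{"b":40,"ua":75,"us":59,"w":63},"t":{"cf":52,"jy":23,"sfa":61},"zhb":[28,64,40,85,5]}
After op 3 (remove /lbp/ua): {"lbp":{"b":40,"us":59,"w":63},"t":{"cf":52,"jy":23,"sfa":61},"zhb":[28,64,40,85,5]}
After op 4 (replace /lbp/w 95): {"lbp":{"b":40,"us":59,"w":95},"t":{"cf":52,"jy":23,"sfa":61},"zhb":[28,64,40,85,5]}
After op 5 (add /gfs 66): {"gfs":66,"lbp":{"b":40,"us":59,"w":95},"t":{"cf":52,"jy":23,"sfa":61},"zhb":[28,64,40,85,5]}
After op 6 (remove /zhb/0): {"gfs":66,"lbp":{"b":40,"us":59,"w":95},"t":{"cf":52,"jy":23,"sfa":61},"zhb":[64,40,85,5]}
After op 7 (remove /zhb/0): {"gfs":66,"lbp":{"b":40,"us":59,"w":95},"t":{"cf":52,"jy":23,"sfa":61},"zhb":[40,85,5]}
After op 8 (replace /zhb/2 77): {"gfs":66,"lbp":{"b":40,"us":59,"w":95},"t":{"cf":52,"jy":23,"sfa":61},"zhb":[40,85,77]}
After op 9 (add /t/jy 61): {"gfs":66,"lbp":{"b":40,"us":59,"w":95},"t":{"cf":52,"jy":61,"sfa":61},"zhb":[40,85,77]}
After op 10 (add /u 1): {"gfs":66,"lbp":{"b":40,"us":59,"w":95},"t":{"cf":52,"jy":61,"sfa":61},"u":1,"zhb":[40,85,77]}
After op 11 (replace /gfs 14): {"gfs":14,"lbp":{"b":40,"us":59,"w":95},"t":{"cf":52,"jy":61,"sfa":61},"u":1,"zhb":[40,85,77]}
After op 12 (add /lbp/h 90): {"gfs":14,"lbp":{"b":40,"h":90,"us":59,"w":95},"t":{"cf":52,"jy":61,"sfa":61},"u":1,"zhb":[40,85,77]}
After op 13 (add /wim 42): {"gfs":14,"lbp":{"b":40,"h":90,"us":59,"w":95},"t":{"cf":52,"jy":61,"sfa":61},"u":1,"wim":42,"zhb":[40,85,77]}
After op 14 (replace /wim 97): {"gfs":14,"lbp":{"b":40,"h":90,"us":59,"w":95},"t":{"cf":52,"jy":61,"sfa":61},"u":1,"wim":97,"zhb":[40,85,77]}
After op 15 (replace /lbp/h 2): {"gfs":14,"lbp":{"b":40,"h":2,"us":59,"w":95},"t":{"cf":52,"jy":61,"sfa":61},"u":1,"wim":97,"zhb":[40,85,77]}
After op 16 (add /bo 52): {"bo":52,"gfs":14,"lbp":{"b":40,"h":2,"us":59,"w":95},"t":{"cf":52,"jy":61,"sfa":61},"u":1,"wim":97,"zhb":[40,85,77]}
Value at /bo: 52

Answer: 52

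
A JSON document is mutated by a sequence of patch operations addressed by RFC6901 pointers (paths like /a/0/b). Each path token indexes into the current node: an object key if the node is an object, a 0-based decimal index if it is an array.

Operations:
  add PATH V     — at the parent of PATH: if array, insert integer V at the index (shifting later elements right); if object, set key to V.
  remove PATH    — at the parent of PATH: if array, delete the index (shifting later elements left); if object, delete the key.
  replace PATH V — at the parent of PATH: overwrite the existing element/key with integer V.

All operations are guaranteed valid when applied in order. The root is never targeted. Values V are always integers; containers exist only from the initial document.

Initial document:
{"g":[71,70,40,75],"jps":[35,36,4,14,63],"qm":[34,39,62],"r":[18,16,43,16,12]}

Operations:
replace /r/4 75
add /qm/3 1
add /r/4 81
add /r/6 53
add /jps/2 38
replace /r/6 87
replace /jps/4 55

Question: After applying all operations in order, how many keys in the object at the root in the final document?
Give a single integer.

After op 1 (replace /r/4 75): {"g":[71,70,40,75],"jps":[35,36,4,14,63],"qm":[34,39,62],"r":[18,16,43,16,75]}
After op 2 (add /qm/3 1): {"g":[71,70,40,75],"jps":[35,36,4,14,63],"qm":[34,39,62,1],"r":[18,16,43,16,75]}
After op 3 (add /r/4 81): {"g":[71,70,40,75],"jps":[35,36,4,14,63],"qm":[34,39,62,1],"r":[18,16,43,16,81,75]}
After op 4 (add /r/6 53): {"g":[71,70,40,75],"jps":[35,36,4,14,63],"qm":[34,39,62,1],"r":[18,16,43,16,81,75,53]}
After op 5 (add /jps/2 38): {"g":[71,70,40,75],"jps":[35,36,38,4,14,63],"qm":[34,39,62,1],"r":[18,16,43,16,81,75,53]}
After op 6 (replace /r/6 87): {"g":[71,70,40,75],"jps":[35,36,38,4,14,63],"qm":[34,39,62,1],"r":[18,16,43,16,81,75,87]}
After op 7 (replace /jps/4 55): {"g":[71,70,40,75],"jps":[35,36,38,4,55,63],"qm":[34,39,62,1],"r":[18,16,43,16,81,75,87]}
Size at the root: 4

Answer: 4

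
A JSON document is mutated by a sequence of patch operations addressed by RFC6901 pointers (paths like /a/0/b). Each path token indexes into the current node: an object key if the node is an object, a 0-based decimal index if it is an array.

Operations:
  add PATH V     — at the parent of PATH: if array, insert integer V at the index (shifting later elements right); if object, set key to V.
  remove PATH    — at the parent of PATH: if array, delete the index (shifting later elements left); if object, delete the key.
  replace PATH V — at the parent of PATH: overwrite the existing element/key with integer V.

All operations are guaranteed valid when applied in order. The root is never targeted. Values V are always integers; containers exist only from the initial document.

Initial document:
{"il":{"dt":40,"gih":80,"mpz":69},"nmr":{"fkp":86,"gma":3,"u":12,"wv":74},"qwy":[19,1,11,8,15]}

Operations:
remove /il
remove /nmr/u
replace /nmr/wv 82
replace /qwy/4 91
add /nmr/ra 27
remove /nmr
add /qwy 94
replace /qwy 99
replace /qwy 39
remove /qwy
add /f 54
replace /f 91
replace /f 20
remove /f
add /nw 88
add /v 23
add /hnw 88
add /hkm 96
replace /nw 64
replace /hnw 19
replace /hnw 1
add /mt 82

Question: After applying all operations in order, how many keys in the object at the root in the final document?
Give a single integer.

After op 1 (remove /il): {"nmr":{"fkp":86,"gma":3,"u":12,"wv":74},"qwy":[19,1,11,8,15]}
After op 2 (remove /nmr/u): {"nmr":{"fkp":86,"gma":3,"wv":74},"qwy":[19,1,11,8,15]}
After op 3 (replace /nmr/wv 82): {"nmr":{"fkp":86,"gma":3,"wv":82},"qwy":[19,1,11,8,15]}
After op 4 (replace /qwy/4 91): {"nmr":{"fkp":86,"gma":3,"wv":82},"qwy":[19,1,11,8,91]}
After op 5 (add /nmr/ra 27): {"nmr":{"fkp":86,"gma":3,"ra":27,"wv":82},"qwy":[19,1,11,8,91]}
After op 6 (remove /nmr): {"qwy":[19,1,11,8,91]}
After op 7 (add /qwy 94): {"qwy":94}
After op 8 (replace /qwy 99): {"qwy":99}
After op 9 (replace /qwy 39): {"qwy":39}
After op 10 (remove /qwy): {}
After op 11 (add /f 54): {"f":54}
After op 12 (replace /f 91): {"f":91}
After op 13 (replace /f 20): {"f":20}
After op 14 (remove /f): {}
After op 15 (add /nw 88): {"nw":88}
After op 16 (add /v 23): {"nw":88,"v":23}
After op 17 (add /hnw 88): {"hnw":88,"nw":88,"v":23}
After op 18 (add /hkm 96): {"hkm":96,"hnw":88,"nw":88,"v":23}
After op 19 (replace /nw 64): {"hkm":96,"hnw":88,"nw":64,"v":23}
After op 20 (replace /hnw 19): {"hkm":96,"hnw":19,"nw":64,"v":23}
After op 21 (replace /hnw 1): {"hkm":96,"hnw":1,"nw":64,"v":23}
After op 22 (add /mt 82): {"hkm":96,"hnw":1,"mt":82,"nw":64,"v":23}
Size at the root: 5

Answer: 5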